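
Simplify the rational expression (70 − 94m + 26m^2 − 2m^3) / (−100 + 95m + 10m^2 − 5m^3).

(−14 + 2m)/(20 + 5m)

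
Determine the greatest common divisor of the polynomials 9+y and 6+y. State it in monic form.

1

Euclidean algorithm in ℚ[y]:
  y+9 = (y+6) + (3)
  y+6 = ((1/3)y+2)(3) + (0)
The last nonzero remainder is the constant 3, so the polynomials are coprime and gcd = 1.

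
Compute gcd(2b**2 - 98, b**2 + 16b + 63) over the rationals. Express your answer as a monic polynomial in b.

Repeated division with remainder:
  2b**2 - 98 = (2)(b**2 + 16b + 63) + (-32b - 224)
  b**2 + 16b + 63 = (-(1/32)b - 9/32)(-32b - 224) + (0)
Last nonzero remainder: -32b - 224. Dividing through by -32 gives the monic gcd b + 7.

b + 7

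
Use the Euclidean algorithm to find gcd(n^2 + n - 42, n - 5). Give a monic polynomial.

Euclidean algorithm in ℚ[n]:
  n^2 + n - 42 = (n + 6)(n - 5) + (-12)
  n - 5 = (-(1/12)n + 5/12)(-12) + (0)
The last nonzero remainder is the constant -12, so the polynomials are coprime and gcd = 1.

1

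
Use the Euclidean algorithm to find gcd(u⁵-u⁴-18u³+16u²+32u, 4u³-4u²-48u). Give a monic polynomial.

By polynomial division,
  u⁵-u⁴-18u³+16u²+32u = ((1/4)u²-3/2)(4u³-4u²-48u) + (10u²-40u)
  4u³-4u²-48u = ((2/5)u+6/5)(10u²-40u) + (0)
Last nonzero remainder: 10u²-40u. Dividing through by 10 gives the monic gcd u²-4u.

u²-4u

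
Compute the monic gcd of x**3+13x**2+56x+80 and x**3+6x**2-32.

x**2+8x+16

Apply the Euclidean algorithm:
  x**3+13x**2+56x+80 = (x**3+6x**2-32) + (7x**2+56x+112)
  x**3+6x**2-32 = ((1/7)x-2/7)(7x**2+56x+112) + (0)
Last nonzero remainder: 7x**2+56x+112. Dividing through by 7 gives the monic gcd x**2+8x+16.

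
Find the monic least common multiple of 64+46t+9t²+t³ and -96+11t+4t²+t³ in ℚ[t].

-192-74t+19t²+6t³+t⁴

Euclidean algorithm in ℚ[t]:
  t³+9t²+46t+64 = (t³+4t²+11t-96) + (5t²+35t+160)
  t³+4t²+11t-96 = ((1/5)t-3/5)(5t²+35t+160) + (0)
Last nonzero remainder: 5t²+35t+160. Dividing through by 5 gives the monic gcd t²+7t+32.
Then lcm(f, g) = f·g / gcd(f, g); expanding and making the result monic gives the answer.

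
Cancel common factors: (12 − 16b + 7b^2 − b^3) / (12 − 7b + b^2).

(−4 + 4b − b^2)/(−4 + b)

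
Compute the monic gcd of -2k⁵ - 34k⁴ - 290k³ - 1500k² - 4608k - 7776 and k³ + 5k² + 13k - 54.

k² + 7k + 27

By polynomial division,
  -2k⁵ - 34k⁴ - 290k³ - 1500k² - 4608k - 7776 = (-2k² - 24k - 144)(k³ + 5k² + 13k - 54) + (-576k² - 4032k - 15552)
  k³ + 5k² + 13k - 54 = (-(1/576)k + 1/288)(-576k² - 4032k - 15552) + (0)
Last nonzero remainder: -576k² - 4032k - 15552. Dividing through by -576 gives the monic gcd k² + 7k + 27.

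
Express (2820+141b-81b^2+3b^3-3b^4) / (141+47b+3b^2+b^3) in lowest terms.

(60+3b-3b^2)/(3+b)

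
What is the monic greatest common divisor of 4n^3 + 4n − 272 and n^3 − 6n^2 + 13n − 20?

n − 4

Euclidean algorithm in ℚ[n]:
  4n^3 + 4n − 272 = (4)(n^3 − 6n^2 + 13n − 20) + (24n^2 − 48n − 192)
  n^3 − 6n^2 + 13n − 20 = ((1/24)n − 1/6)(24n^2 − 48n − 192) + (13n − 52)
  24n^2 − 48n − 192 = ((24/13)n + 48/13)(13n − 52) + (0)
Last nonzero remainder: 13n − 52. Dividing through by 13 gives the monic gcd n − 4.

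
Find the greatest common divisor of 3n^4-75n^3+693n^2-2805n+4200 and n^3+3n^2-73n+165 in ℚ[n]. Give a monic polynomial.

n-5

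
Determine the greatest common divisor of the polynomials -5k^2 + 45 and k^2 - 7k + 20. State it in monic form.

1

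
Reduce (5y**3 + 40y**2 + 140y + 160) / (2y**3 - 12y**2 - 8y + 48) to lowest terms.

(5y**2 + 30y + 80)/(2y**2 - 16y + 24)

By polynomial division,
  5y**3 + 40y**2 + 140y + 160 = (5/2)(2y**3 - 12y**2 - 8y + 48) + (70y**2 + 160y + 40)
  2y**3 - 12y**2 - 8y + 48 = ((1/35)y - 58/245)(70y**2 + 160y + 40) + ((1408/49)y + 2816/49)
  70y**2 + 160y + 40 = ((1715/704)y + 245/352)((1408/49)y + 2816/49) + (0)
Last nonzero remainder: (1408/49)y + 2816/49. Dividing through by 1408/49 gives the monic gcd y + 2.
Cancel y + 2 from numerator and denominator to get the reduced form.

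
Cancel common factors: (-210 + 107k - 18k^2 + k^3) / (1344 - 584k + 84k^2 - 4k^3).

Euclidean algorithm in ℚ[k]:
  k^3 - 18k^2 + 107k - 210 = (-1/4)(-4k^3 + 84k^2 - 584k + 1344) + (3k^2 - 39k + 126)
  -4k^3 + 84k^2 - 584k + 1344 = (-(4/3)k + 32/3)(3k^2 - 39k + 126) + (0)
Last nonzero remainder: 3k^2 - 39k + 126. Dividing through by 3 gives the monic gcd k^2 - 13k + 42.
Cancel k^2 - 13k + 42 from numerator and denominator to get the reduced form.

(5 - k)/(-32 + 4k)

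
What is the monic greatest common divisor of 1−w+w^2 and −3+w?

Euclidean algorithm in ℚ[w]:
  w^2−w+1 = (w+2)(w−3) + (7)
  w−3 = ((1/7)w−3/7)(7) + (0)
The last nonzero remainder is the constant 7, so the polynomials are coprime and gcd = 1.

1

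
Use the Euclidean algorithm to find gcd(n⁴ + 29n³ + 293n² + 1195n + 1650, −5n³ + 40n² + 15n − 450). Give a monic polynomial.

n + 3

Euclidean algorithm in ℚ[n]:
  n⁴ + 29n³ + 293n² + 1195n + 1650 = (−(1/5)n − 37/5)(−5n³ + 40n² + 15n − 450) + (592n² + 1216n − 1680)
  −5n³ + 40n² + 15n − 450 = (−(5/592)n + 465/5476)(592n² + 1216n − 1680) + (−(140250/1369)n − 420750/1369)
  592n² + 1216n − 1680 = (−(405224/70125)n + 76664/14025)(−(140250/1369)n − 420750/1369) + (0)
Last nonzero remainder: −(140250/1369)n − 420750/1369. Dividing through by −140250/1369 gives the monic gcd n + 3.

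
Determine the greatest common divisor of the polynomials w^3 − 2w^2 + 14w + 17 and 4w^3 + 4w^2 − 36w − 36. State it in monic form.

w + 1

Euclidean algorithm in ℚ[w]:
  w^3 − 2w^2 + 14w + 17 = (1/4)(4w^3 + 4w^2 − 36w − 36) + (−3w^2 + 23w + 26)
  4w^3 + 4w^2 − 36w − 36 = (−(4/3)w − 104/9)(−3w^2 + 23w + 26) + ((2380/9)w + 2380/9)
  −3w^2 + 23w + 26 = (−(27/2380)w + 117/1190)((2380/9)w + 2380/9) + (0)
Last nonzero remainder: (2380/9)w + 2380/9. Dividing through by 2380/9 gives the monic gcd w + 1.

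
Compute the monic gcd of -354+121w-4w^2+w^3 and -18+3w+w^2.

-3+w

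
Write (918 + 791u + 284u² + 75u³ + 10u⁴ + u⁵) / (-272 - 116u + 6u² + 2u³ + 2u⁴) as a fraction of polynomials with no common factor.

(27 + 5u + u²)/(-8 + 2u)

Repeated division with remainder:
  u⁵ + 10u⁴ + 75u³ + 284u² + 791u + 918 = ((1/2)u + 9/2)(2u⁴ + 2u³ + 6u² - 116u - 272) + (63u³ + 315u² + 1449u + 2142)
  2u⁴ + 2u³ + 6u² - 116u - 272 = ((2/63)u - 8/63)(63u³ + 315u² + 1449u + 2142) + (0)
Last nonzero remainder: 63u³ + 315u² + 1449u + 2142. Dividing through by 63 gives the monic gcd u³ + 5u² + 23u + 34.
Cancel u³ + 5u² + 23u + 34 from numerator and denominator to get the reduced form.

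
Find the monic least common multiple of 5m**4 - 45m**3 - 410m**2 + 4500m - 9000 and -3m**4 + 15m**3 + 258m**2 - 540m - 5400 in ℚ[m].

m**6 + 2m**5 - 151m**4 - 272m**3 + 5640m**2 + 7200m - 54000

Euclidean algorithm in ℚ[m]:
  5m**4 - 45m**3 - 410m**2 + 4500m - 9000 = (-5/3)(-3m**4 + 15m**3 + 258m**2 - 540m - 5400) + (-20m**3 + 20m**2 + 3600m - 18000)
  -3m**4 + 15m**3 + 258m**2 - 540m - 5400 = ((3/20)m - 3/5)(-20m**3 + 20m**2 + 3600m - 18000) + (-270m**2 + 4320m - 16200)
  -20m**3 + 20m**2 + 3600m - 18000 = ((2/27)m + 10/9)(-270m**2 + 4320m - 16200) + (0)
Last nonzero remainder: -270m**2 + 4320m - 16200. Dividing through by -270 gives the monic gcd m**2 - 16m + 60.
Then lcm(f, g) = f·g / gcd(f, g); expanding and making the result monic gives the answer.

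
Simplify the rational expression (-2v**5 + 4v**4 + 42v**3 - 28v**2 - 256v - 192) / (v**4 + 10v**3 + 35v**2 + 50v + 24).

(-2v**2 + 16v - 32)/(v + 4)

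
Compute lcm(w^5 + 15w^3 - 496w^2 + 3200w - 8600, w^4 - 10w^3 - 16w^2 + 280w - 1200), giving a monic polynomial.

Euclidean algorithm in ℚ[w]:
  w^5 + 15w^3 - 496w^2 + 3200w - 8600 = (w + 10)(w^4 - 10w^3 - 16w^2 + 280w - 1200) + (131w^3 - 616w^2 + 1600w + 3400)
  w^4 - 10w^3 - 16w^2 + 280w - 1200 = ((1/131)w - 694/17161)(131w^3 - 616w^2 + 1600w + 3400) + (-(911680/17161)w^2 + (5470080/17161)w - 18233600/17161)
  131w^3 - 616w^2 + 1600w + 3400 = (-(2248091/911680)w - 291737/91168)(-(911680/17161)w^2 + (5470080/17161)w - 18233600/17161) + (0)
Last nonzero remainder: -(911680/17161)w^2 + (5470080/17161)w - 18233600/17161. Dividing through by -911680/17161 gives the monic gcd w^2 - 6w + 20.
Then lcm(f, g) = f·g / gcd(f, g); expanding and making the result monic gives the answer.

w^7 - 4w^6 - 45w^5 - 556w^4 + 4284w^3 + 8360w^2 - 157600w + 516000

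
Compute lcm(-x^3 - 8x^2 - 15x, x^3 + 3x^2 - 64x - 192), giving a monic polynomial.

By polynomial division,
  -x^3 - 8x^2 - 15x = (-1)(x^3 + 3x^2 - 64x - 192) + (-5x^2 - 79x - 192)
  x^3 + 3x^2 - 64x - 192 = (-(1/5)x + 64/25)(-5x^2 - 79x - 192) + ((2496/25)x + 7488/25)
  -5x^2 - 79x - 192 = (-(125/2496)x - 25/39)((2496/25)x + 7488/25) + (0)
Last nonzero remainder: (2496/25)x + 7488/25. Dividing through by 2496/25 gives the monic gcd x + 3.
Then lcm(f, g) = f·g / gcd(f, g); expanding and making the result monic gives the answer.

x^5 + 8x^4 - 49x^3 - 512x^2 - 960x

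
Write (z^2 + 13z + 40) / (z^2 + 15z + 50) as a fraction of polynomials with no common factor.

(z + 8)/(z + 10)

Repeated division with remainder:
  z^2 + 13z + 40 = (z^2 + 15z + 50) + (-2z - 10)
  z^2 + 15z + 50 = (-(1/2)z - 5)(-2z - 10) + (0)
Last nonzero remainder: -2z - 10. Dividing through by -2 gives the monic gcd z + 5.
Cancel z + 5 from numerator and denominator to get the reduced form.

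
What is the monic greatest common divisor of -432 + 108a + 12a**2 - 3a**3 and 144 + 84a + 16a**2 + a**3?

6 + a

Repeated division with remainder:
  -3a**3 + 12a**2 + 108a - 432 = (-3)(a**3 + 16a**2 + 84a + 144) + (60a**2 + 360a)
  a**3 + 16a**2 + 84a + 144 = ((1/60)a + 1/6)(60a**2 + 360a) + (24a + 144)
  60a**2 + 360a = ((5/2)a)(24a + 144) + (0)
Last nonzero remainder: 24a + 144. Dividing through by 24 gives the monic gcd a + 6.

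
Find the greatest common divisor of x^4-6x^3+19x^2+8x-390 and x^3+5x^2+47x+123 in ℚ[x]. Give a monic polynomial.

Repeated division with remainder:
  x^4-6x^3+19x^2+8x-390 = (x-11)(x^3+5x^2+47x+123) + (27x^2+402x+963)
  x^3+5x^2+47x+123 = ((1/27)x-89/243)(27x^2+402x+963) + ((12844/81)x+12844/27)
  27x^2+402x+963 = ((2187/12844)x+26001/12844)((12844/81)x+12844/27) + (0)
Last nonzero remainder: (12844/81)x+12844/27. Dividing through by 12844/81 gives the monic gcd x+3.

x+3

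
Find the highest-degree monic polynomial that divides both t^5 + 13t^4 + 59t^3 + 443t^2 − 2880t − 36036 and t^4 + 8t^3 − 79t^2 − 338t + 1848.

Apply the Euclidean algorithm:
  t^5 + 13t^4 + 59t^3 + 443t^2 − 2880t − 36036 = (t + 5)(t^4 + 8t^3 − 79t^2 − 338t + 1848) + (98t^3 + 1176t^2 − 3038t − 45276)
  t^4 + 8t^3 − 79t^2 − 338t + 1848 = ((1/98)t − 2/49)(98t^3 + 1176t^2 − 3038t − 45276) + (0)
Last nonzero remainder: 98t^3 + 1176t^2 − 3038t − 45276. Dividing through by 98 gives the monic gcd t^3 + 12t^2 − 31t − 462.

t^3 + 12t^2 − 31t − 462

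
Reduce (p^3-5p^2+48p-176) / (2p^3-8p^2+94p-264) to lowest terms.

Euclidean algorithm in ℚ[p]:
  p^3-5p^2+48p-176 = (1/2)(2p^3-8p^2+94p-264) + (-p^2+p-44)
  2p^3-8p^2+94p-264 = (-2p+6)(-p^2+p-44) + (0)
Last nonzero remainder: -p^2+p-44. Dividing through by -1 gives the monic gcd p^2-p+44.
Cancel p^2-p+44 from numerator and denominator to get the reduced form.

(p-4)/(2p-6)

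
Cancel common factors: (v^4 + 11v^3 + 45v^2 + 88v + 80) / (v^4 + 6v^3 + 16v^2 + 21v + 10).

(v^2 + 8v + 16)/(v^2 + 3v + 2)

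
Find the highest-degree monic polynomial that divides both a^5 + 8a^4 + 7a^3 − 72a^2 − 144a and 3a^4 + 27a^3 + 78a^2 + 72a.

a^3 + 7a^2 + 12a

Euclidean algorithm in ℚ[a]:
  a^5 + 8a^4 + 7a^3 − 72a^2 − 144a = ((1/3)a − 1/3)(3a^4 + 27a^3 + 78a^2 + 72a) + (−10a^3 − 70a^2 − 120a)
  3a^4 + 27a^3 + 78a^2 + 72a = (−(3/10)a − 3/5)(−10a^3 − 70a^2 − 120a) + (0)
Last nonzero remainder: −10a^3 − 70a^2 − 120a. Dividing through by −10 gives the monic gcd a^3 + 7a^2 + 12a.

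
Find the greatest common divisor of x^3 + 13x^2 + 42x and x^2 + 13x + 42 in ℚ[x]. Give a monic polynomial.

x^2 + 13x + 42

Apply the Euclidean algorithm:
  x^3 + 13x^2 + 42x = (x)(x^2 + 13x + 42) + (0)
The last nonzero remainder x^2 + 13x + 42 is already monic.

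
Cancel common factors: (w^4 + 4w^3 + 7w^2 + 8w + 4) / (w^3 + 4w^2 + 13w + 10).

(w^3 + 3w^2 + 4w + 4)/(w^2 + 3w + 10)

By polynomial division,
  w^4 + 4w^3 + 7w^2 + 8w + 4 = (w)(w^3 + 4w^2 + 13w + 10) + (−6w^2 − 2w + 4)
  w^3 + 4w^2 + 13w + 10 = (−(1/6)w − 11/18)(−6w^2 − 2w + 4) + ((112/9)w + 112/9)
  −6w^2 − 2w + 4 = (−(27/56)w + 9/28)((112/9)w + 112/9) + (0)
Last nonzero remainder: (112/9)w + 112/9. Dividing through by 112/9 gives the monic gcd w + 1.
Cancel w + 1 from numerator and denominator to get the reduced form.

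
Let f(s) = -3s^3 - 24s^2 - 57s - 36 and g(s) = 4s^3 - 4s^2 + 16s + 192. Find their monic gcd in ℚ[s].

Repeated division with remainder:
  -3s^3 - 24s^2 - 57s - 36 = (-3/4)(4s^3 - 4s^2 + 16s + 192) + (-27s^2 - 45s + 108)
  4s^3 - 4s^2 + 16s + 192 = (-(4/27)s + 32/81)(-27s^2 - 45s + 108) + ((448/9)s + 448/3)
  -27s^2 - 45s + 108 = (-(243/448)s + 81/112)((448/9)s + 448/3) + (0)
Last nonzero remainder: (448/9)s + 448/3. Dividing through by 448/9 gives the monic gcd s + 3.

s + 3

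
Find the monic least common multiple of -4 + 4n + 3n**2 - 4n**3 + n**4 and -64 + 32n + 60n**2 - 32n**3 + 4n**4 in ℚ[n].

-64 + 96n + 12n**2 - 84n**3 + 51n**4 - 12n**5 + n**6

Euclidean algorithm in ℚ[n]:
  n**4 - 4n**3 + 3n**2 + 4n - 4 = (1/4)(4n**4 - 32n**3 + 60n**2 + 32n - 64) + (4n**3 - 12n**2 - 4n + 12)
  4n**4 - 32n**3 + 60n**2 + 32n - 64 = (n - 5)(4n**3 - 12n**2 - 4n + 12) + (4n**2 - 4)
  4n**3 - 12n**2 - 4n + 12 = (n - 3)(4n**2 - 4) + (0)
Last nonzero remainder: 4n**2 - 4. Dividing through by 4 gives the monic gcd n**2 - 1.
Then lcm(f, g) = f·g / gcd(f, g); expanding and making the result monic gives the answer.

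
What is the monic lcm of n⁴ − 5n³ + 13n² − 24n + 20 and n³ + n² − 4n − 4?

Repeated division with remainder:
  n⁴ − 5n³ + 13n² − 24n + 20 = (n − 6)(n³ + n² − 4n − 4) + (23n² − 44n − 4)
  n³ + n² − 4n − 4 = ((1/23)n + 67/529)(23n² − 44n − 4) + ((924/529)n − 1848/529)
  23n² − 44n − 4 = ((12167/924)n + 529/462)((924/529)n − 1848/529) + (0)
Last nonzero remainder: (924/529)n − 1848/529. Dividing through by 924/529 gives the monic gcd n − 2.
Then lcm(f, g) = f·g / gcd(f, g); expanding and making the result monic gives the answer.

n⁶ − 2n⁵ + 5n³ − 26n² + 12n + 40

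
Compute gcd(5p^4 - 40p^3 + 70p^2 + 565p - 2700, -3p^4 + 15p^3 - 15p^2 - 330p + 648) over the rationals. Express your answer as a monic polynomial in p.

Apply the Euclidean algorithm:
  5p^4 - 40p^3 + 70p^2 + 565p - 2700 = (-5/3)(-3p^4 + 15p^3 - 15p^2 - 330p + 648) + (-15p^3 + 45p^2 + 15p - 1620)
  -3p^4 + 15p^3 - 15p^2 - 330p + 648 = ((1/5)p - 2/5)(-15p^3 + 45p^2 + 15p - 1620) + (0)
Last nonzero remainder: -15p^3 + 45p^2 + 15p - 1620. Dividing through by -15 gives the monic gcd p^3 - 3p^2 - p + 108.

p^3 - 3p^2 - p + 108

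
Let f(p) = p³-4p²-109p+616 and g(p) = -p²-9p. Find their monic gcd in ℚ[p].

1

Repeated division with remainder:
  p³-4p²-109p+616 = (-p+13)(-p²-9p) + (8p+616)
  -p²-9p = (-(1/8)p+17/2)(8p+616) + (-5236)
  8p+616 = (-(2/1309)p-2/17)(-5236) + (0)
The last nonzero remainder is the constant -5236, so the polynomials are coprime and gcd = 1.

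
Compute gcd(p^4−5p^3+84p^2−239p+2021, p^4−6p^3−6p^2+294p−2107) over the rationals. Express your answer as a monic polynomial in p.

p^2−6p+43

Repeated division with remainder:
  p^4−5p^3+84p^2−239p+2021 = (p^4−6p^3−6p^2+294p−2107) + (p^3+90p^2−533p+4128)
  p^4−6p^3−6p^2+294p−2107 = (p−96)(p^3+90p^2−533p+4128) + (9167p^2−55002p+394181)
  p^3+90p^2−533p+4128 = ((1/9167)p+96/9167)(9167p^2−55002p+394181) + (0)
Last nonzero remainder: 9167p^2−55002p+394181. Dividing through by 9167 gives the monic gcd p^2−6p+43.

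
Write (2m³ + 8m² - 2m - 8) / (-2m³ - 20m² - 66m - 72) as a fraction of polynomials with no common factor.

(-m² + 1)/(m² + 6m + 9)

Euclidean algorithm in ℚ[m]:
  2m³ + 8m² - 2m - 8 = (-1)(-2m³ - 20m² - 66m - 72) + (-12m² - 68m - 80)
  -2m³ - 20m² - 66m - 72 = ((1/6)m + 13/18)(-12m² - 68m - 80) + (-(32/9)m - 128/9)
  -12m² - 68m - 80 = ((27/8)m + 45/8)(-(32/9)m - 128/9) + (0)
Last nonzero remainder: -(32/9)m - 128/9. Dividing through by -32/9 gives the monic gcd m + 4.
Cancel m + 4 from numerator and denominator to get the reduced form.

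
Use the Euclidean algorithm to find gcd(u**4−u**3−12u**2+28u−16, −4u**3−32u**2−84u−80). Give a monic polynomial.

u+4

Repeated division with remainder:
  u**4−u**3−12u**2+28u−16 = (−(1/4)u+9/4)(−4u**3−32u**2−84u−80) + (39u**2+197u+164)
  −4u**3−32u**2−84u−80 = (−(4/39)u−460/1521)(39u**2+197u+164) + (−(11560/1521)u−46240/1521)
  39u**2+197u+164 = (−(59319/11560)u−62361/11560)(−(11560/1521)u−46240/1521) + (0)
Last nonzero remainder: −(11560/1521)u−46240/1521. Dividing through by −11560/1521 gives the monic gcd u+4.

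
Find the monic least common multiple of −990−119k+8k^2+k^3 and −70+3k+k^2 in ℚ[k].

Repeated division with remainder:
  k^3+8k^2−119k−990 = (k+5)(k^2+3k−70) + (−64k−640)
  k^2+3k−70 = (−(1/64)k+7/64)(−64k−640) + (0)
Last nonzero remainder: −64k−640. Dividing through by −64 gives the monic gcd k+10.
Then lcm(f, g) = f·g / gcd(f, g); expanding and making the result monic gives the answer.

6930−157k−175k^2+k^3+k^4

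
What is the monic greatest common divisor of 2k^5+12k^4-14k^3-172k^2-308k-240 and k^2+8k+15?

k^2+8k+15

By polynomial division,
  2k^5+12k^4-14k^3-172k^2-308k-240 = (2k^3-4k^2-12k-16)(k^2+8k+15) + (0)
The last nonzero remainder k^2+8k+15 is already monic.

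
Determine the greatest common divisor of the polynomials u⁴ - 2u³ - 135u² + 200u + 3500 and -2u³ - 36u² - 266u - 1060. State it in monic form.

Apply the Euclidean algorithm:
  u⁴ - 2u³ - 135u² + 200u + 3500 = (-(1/2)u + 10)(-2u³ - 36u² - 266u - 1060) + (92u² + 2330u + 14100)
  -2u³ - 36u² - 266u - 1060 = (-(1/46)u + 337/2116)(92u² + 2330u + 14100) + (-(349733/1058)u - 1748665/529)
  92u² + 2330u + 14100 = (-(97336/349733)u - 1491780/349733)(-(349733/1058)u - 1748665/529) + (0)
Last nonzero remainder: -(349733/1058)u - 1748665/529. Dividing through by -349733/1058 gives the monic gcd u + 10.

u + 10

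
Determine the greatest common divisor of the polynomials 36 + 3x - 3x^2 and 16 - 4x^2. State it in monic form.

Apply the Euclidean algorithm:
  -3x^2 + 3x + 36 = (3/4)(-4x^2 + 16) + (3x + 24)
  -4x^2 + 16 = (-(4/3)x + 32/3)(3x + 24) + (-240)
  3x + 24 = (-(1/80)x - 1/10)(-240) + (0)
The last nonzero remainder is the constant -240, so the polynomials are coprime and gcd = 1.

1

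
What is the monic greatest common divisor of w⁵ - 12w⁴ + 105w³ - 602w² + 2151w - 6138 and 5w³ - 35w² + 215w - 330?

Apply the Euclidean algorithm:
  w⁵ - 12w⁴ + 105w³ - 602w² + 2151w - 6138 = ((1/5)w² - w + 27/5)(5w³ - 35w² + 215w - 330) + (-132w² + 660w - 4356)
  5w³ - 35w² + 215w - 330 = (-(5/132)w + 5/66)(-132w² + 660w - 4356) + (0)
Last nonzero remainder: -132w² + 660w - 4356. Dividing through by -132 gives the monic gcd w² - 5w + 33.

w² - 5w + 33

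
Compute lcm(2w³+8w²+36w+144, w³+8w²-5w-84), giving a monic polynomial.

w⁵+8w⁴+13w³+60w²-90w-1512

Apply the Euclidean algorithm:
  2w³+8w²+36w+144 = (2)(w³+8w²-5w-84) + (-8w²+46w+312)
  w³+8w²-5w-84 = (-(1/8)w-55/32)(-8w²+46w+312) + ((1809/16)w+1809/4)
  -8w²+46w+312 = (-(128/1809)w+416/603)((1809/16)w+1809/4) + (0)
Last nonzero remainder: (1809/16)w+1809/4. Dividing through by 1809/16 gives the monic gcd w+4.
Then lcm(f, g) = f·g / gcd(f, g); expanding and making the result monic gives the answer.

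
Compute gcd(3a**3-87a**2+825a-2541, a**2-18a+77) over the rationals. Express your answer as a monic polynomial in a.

a**2-18a+77

Euclidean algorithm in ℚ[a]:
  3a**3-87a**2+825a-2541 = (3a-33)(a**2-18a+77) + (0)
The last nonzero remainder a**2-18a+77 is already monic.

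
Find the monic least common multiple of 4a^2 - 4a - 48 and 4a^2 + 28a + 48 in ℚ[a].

Euclidean algorithm in ℚ[a]:
  4a^2 - 4a - 48 = (4a^2 + 28a + 48) + (-32a - 96)
  4a^2 + 28a + 48 = (-(1/8)a - 1/2)(-32a - 96) + (0)
Last nonzero remainder: -32a - 96. Dividing through by -32 gives the monic gcd a + 3.
Then lcm(f, g) = f·g / gcd(f, g); expanding and making the result monic gives the answer.

a^3 + 3a^2 - 16a - 48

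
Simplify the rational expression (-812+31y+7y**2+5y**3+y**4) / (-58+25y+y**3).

Repeated division with remainder:
  y**4+5y**3+7y**2+31y-812 = (y+5)(y**3+25y-58) + (-18y**2-36y-522)
  y**3+25y-58 = (-(1/18)y+1/9)(-18y**2-36y-522) + (0)
Last nonzero remainder: -18y**2-36y-522. Dividing through by -18 gives the monic gcd y**2+2y+29.
Cancel y**2+2y+29 from numerator and denominator to get the reduced form.

(-28+3y+y**2)/(-2+y)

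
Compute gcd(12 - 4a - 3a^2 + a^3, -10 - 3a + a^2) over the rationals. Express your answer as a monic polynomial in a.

By polynomial division,
  a^3 - 3a^2 - 4a + 12 = (a)(a^2 - 3a - 10) + (6a + 12)
  a^2 - 3a - 10 = ((1/6)a - 5/6)(6a + 12) + (0)
Last nonzero remainder: 6a + 12. Dividing through by 6 gives the monic gcd a + 2.

2 + a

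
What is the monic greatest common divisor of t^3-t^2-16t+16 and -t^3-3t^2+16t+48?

Apply the Euclidean algorithm:
  t^3-t^2-16t+16 = (-1)(-t^3-3t^2+16t+48) + (-4t^2+64)
  -t^3-3t^2+16t+48 = ((1/4)t+3/4)(-4t^2+64) + (0)
Last nonzero remainder: -4t^2+64. Dividing through by -4 gives the monic gcd t^2-16.

t^2-16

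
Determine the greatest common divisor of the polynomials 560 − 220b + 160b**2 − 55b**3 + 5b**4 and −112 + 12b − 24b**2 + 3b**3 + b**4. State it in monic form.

−16 + 4b − 4b**2 + b**3

Euclidean algorithm in ℚ[b]:
  5b**4 − 55b**3 + 160b**2 − 220b + 560 = (5)(b**4 + 3b**3 − 24b**2 + 12b − 112) + (−70b**3 + 280b**2 − 280b + 1120)
  b**4 + 3b**3 − 24b**2 + 12b − 112 = (−(1/70)b − 1/10)(−70b**3 + 280b**2 − 280b + 1120) + (0)
Last nonzero remainder: −70b**3 + 280b**2 − 280b + 1120. Dividing through by −70 gives the monic gcd b**3 − 4b**2 + 4b − 16.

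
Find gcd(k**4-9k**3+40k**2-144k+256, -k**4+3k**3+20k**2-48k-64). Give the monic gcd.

k**2-8k+16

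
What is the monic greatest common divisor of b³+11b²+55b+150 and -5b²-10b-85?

1

Euclidean algorithm in ℚ[b]:
  b³+11b²+55b+150 = (-(1/5)b-9/5)(-5b²-10b-85) + (20b-3)
  -5b²-10b-85 = (-(1/4)b-43/80)(20b-3) + (-6929/80)
  20b-3 = (-(1600/6929)b+240/6929)(-6929/80) + (0)
The last nonzero remainder is the constant -6929/80, so the polynomials are coprime and gcd = 1.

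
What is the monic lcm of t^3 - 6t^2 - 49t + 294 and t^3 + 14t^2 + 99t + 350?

Apply the Euclidean algorithm:
  t^3 - 6t^2 - 49t + 294 = (t^3 + 14t^2 + 99t + 350) + (-20t^2 - 148t - 56)
  t^3 + 14t^2 + 99t + 350 = (-(1/20)t - 33/100)(-20t^2 - 148t - 56) + ((1184/25)t + 8288/25)
  -20t^2 - 148t - 56 = (-(125/296)t - 25/148)((1184/25)t + 8288/25) + (0)
Last nonzero remainder: (1184/25)t + 8288/25. Dividing through by 1184/25 gives the monic gcd t + 7.
Then lcm(f, g) = f·g / gcd(f, g); expanding and making the result monic gives the answer.

t^5 + t^4 - 41t^3 - 349t^2 - 392t + 14700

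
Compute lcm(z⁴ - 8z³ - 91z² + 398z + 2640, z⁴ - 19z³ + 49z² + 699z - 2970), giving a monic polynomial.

Apply the Euclidean algorithm:
  z⁴ - 8z³ - 91z² + 398z + 2640 = (z⁴ - 19z³ + 49z² + 699z - 2970) + (11z³ - 140z² - 301z + 5610)
  z⁴ - 19z³ + 49z² + 699z - 2970 = ((1/11)z - 69/121)(11z³ - 140z² - 301z + 5610) + (-(420/121)z² + (2100/121)z + 2520/11)
  11z³ - 140z² - 301z + 5610 = (-(1331/420)z + 2057/84)(-(420/121)z² + (2100/121)z + 2520/11) + (0)
Last nonzero remainder: -(420/121)z² + (2100/121)z + 2520/11. Dividing through by -420/121 gives the monic gcd z² - 5z - 66.
Then lcm(f, g) = f·g / gcd(f, g); expanding and making the result monic gives the answer.

z⁶ - 22z⁵ + 66z⁴ + 1312z³ - 7027z² - 19050z + 118800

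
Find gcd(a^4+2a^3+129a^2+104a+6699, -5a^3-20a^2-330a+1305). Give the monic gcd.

a^2+7a+87

By polynomial division,
  a^4+2a^3+129a^2+104a+6699 = (-(1/5)a+2/5)(-5a^3-20a^2-330a+1305) + (71a^2+497a+6177)
  -5a^3-20a^2-330a+1305 = (-(5/71)a+15/71)(71a^2+497a+6177) + (0)
Last nonzero remainder: 71a^2+497a+6177. Dividing through by 71 gives the monic gcd a^2+7a+87.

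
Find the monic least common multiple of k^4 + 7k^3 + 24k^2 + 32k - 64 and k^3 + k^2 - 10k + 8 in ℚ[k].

Apply the Euclidean algorithm:
  k^4 + 7k^3 + 24k^2 + 32k - 64 = (k + 6)(k^3 + k^2 - 10k + 8) + (28k^2 + 84k - 112)
  k^3 + k^2 - 10k + 8 = ((1/28)k - 1/14)(28k^2 + 84k - 112) + (0)
Last nonzero remainder: 28k^2 + 84k - 112. Dividing through by 28 gives the monic gcd k^2 + 3k - 4.
Then lcm(f, g) = f·g / gcd(f, g); expanding and making the result monic gives the answer.

k^5 + 5k^4 + 10k^3 - 16k^2 - 128k + 128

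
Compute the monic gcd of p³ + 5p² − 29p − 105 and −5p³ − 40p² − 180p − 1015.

By polynomial division,
  p³ + 5p² − 29p − 105 = (−1/5)(−5p³ − 40p² − 180p − 1015) + (−3p² − 65p − 308)
  −5p³ − 40p² − 180p − 1015 = ((5/3)p − 205/9)(−3p² − 65p − 308) + (−(10325/9)p − 72275/9)
  −3p² − 65p − 308 = ((27/10325)p + 396/10325)(−(10325/9)p − 72275/9) + (0)
Last nonzero remainder: −(10325/9)p − 72275/9. Dividing through by −10325/9 gives the monic gcd p + 7.

p + 7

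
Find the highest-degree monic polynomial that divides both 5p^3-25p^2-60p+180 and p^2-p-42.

By polynomial division,
  5p^3-25p^2-60p+180 = (5p-20)(p^2-p-42) + (130p-660)
  p^2-p-42 = ((1/130)p+53/1690)(130p-660) + (-3600/169)
  130p-660 = (-(2197/360)p+1859/60)(-3600/169) + (0)
The last nonzero remainder is the constant -3600/169, so the polynomials are coprime and gcd = 1.

1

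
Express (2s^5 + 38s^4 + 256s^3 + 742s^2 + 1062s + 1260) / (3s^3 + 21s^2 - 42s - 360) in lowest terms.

By polynomial division,
  2s^5 + 38s^4 + 256s^3 + 742s^2 + 1062s + 1260 = ((2/3)s^2 + 8s + 116/3)(3s^3 + 21s^2 - 42s - 360) + (506s^2 + 5566s + 15180)
  3s^3 + 21s^2 - 42s - 360 = ((3/506)s - 6/253)(506s^2 + 5566s + 15180) + (0)
Last nonzero remainder: 506s^2 + 5566s + 15180. Dividing through by 506 gives the monic gcd s^2 + 11s + 30.
Cancel s^2 + 11s + 30 from numerator and denominator to get the reduced form.

(2s^3 + 16s^2 + 20s + 42)/(3s - 12)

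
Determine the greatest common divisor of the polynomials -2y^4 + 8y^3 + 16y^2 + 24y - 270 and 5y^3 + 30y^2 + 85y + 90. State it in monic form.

By polynomial division,
  -2y^4 + 8y^3 + 16y^2 + 24y - 270 = (-(2/5)y + 4)(5y^3 + 30y^2 + 85y + 90) + (-70y^2 - 280y - 630)
  5y^3 + 30y^2 + 85y + 90 = (-(1/14)y - 1/7)(-70y^2 - 280y - 630) + (0)
Last nonzero remainder: -70y^2 - 280y - 630. Dividing through by -70 gives the monic gcd y^2 + 4y + 9.

y^2 + 4y + 9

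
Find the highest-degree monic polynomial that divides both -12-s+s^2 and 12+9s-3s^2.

-4+s

Euclidean algorithm in ℚ[s]:
  s^2-s-12 = (-1/3)(-3s^2+9s+12) + (2s-8)
  -3s^2+9s+12 = (-(3/2)s-3/2)(2s-8) + (0)
Last nonzero remainder: 2s-8. Dividing through by 2 gives the monic gcd s-4.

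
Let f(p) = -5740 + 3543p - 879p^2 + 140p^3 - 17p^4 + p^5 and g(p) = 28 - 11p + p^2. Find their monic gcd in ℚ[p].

28 - 11p + p^2

Apply the Euclidean algorithm:
  p^5 - 17p^4 + 140p^3 - 879p^2 + 3543p - 5740 = (p^3 - 6p^2 + 46p - 205)(p^2 - 11p + 28) + (0)
The last nonzero remainder p^2 - 11p + 28 is already monic.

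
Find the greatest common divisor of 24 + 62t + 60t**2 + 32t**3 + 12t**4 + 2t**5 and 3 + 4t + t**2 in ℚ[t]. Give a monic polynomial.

Apply the Euclidean algorithm:
  2t**5 + 12t**4 + 32t**3 + 60t**2 + 62t + 24 = (2t**3 + 4t**2 + 10t + 8)(t**2 + 4t + 3) + (0)
The last nonzero remainder t**2 + 4t + 3 is already monic.

3 + 4t + t**2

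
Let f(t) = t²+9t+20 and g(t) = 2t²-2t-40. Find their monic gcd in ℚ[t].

t+4

Repeated division with remainder:
  t²+9t+20 = (1/2)(2t²-2t-40) + (10t+40)
  2t²-2t-40 = ((1/5)t-1)(10t+40) + (0)
Last nonzero remainder: 10t+40. Dividing through by 10 gives the monic gcd t+4.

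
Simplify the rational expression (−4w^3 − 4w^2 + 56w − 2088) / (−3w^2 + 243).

Euclidean algorithm in ℚ[w]:
  −4w^3 − 4w^2 + 56w − 2088 = ((4/3)w + 4/3)(−3w^2 + 243) + (−268w − 2412)
  −3w^2 + 243 = ((3/268)w − 27/268)(−268w − 2412) + (0)
Last nonzero remainder: −268w − 2412. Dividing through by −268 gives the monic gcd w + 9.
Cancel w + 9 from numerator and denominator to get the reduced form.

(4w^2 − 32w + 232)/(3w − 27)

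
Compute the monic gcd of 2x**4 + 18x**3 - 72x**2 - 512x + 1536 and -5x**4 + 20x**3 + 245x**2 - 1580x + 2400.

By polynomial division,
  2x**4 + 18x**3 - 72x**2 - 512x + 1536 = (-2/5)(-5x**4 + 20x**3 + 245x**2 - 1580x + 2400) + (26x**3 + 26x**2 - 1144x + 2496)
  -5x**4 + 20x**3 + 245x**2 - 1580x + 2400 = (-(5/26)x + 25/26)(26x**3 + 26x**2 - 1144x + 2496) + (0)
Last nonzero remainder: 26x**3 + 26x**2 - 1144x + 2496. Dividing through by 26 gives the monic gcd x**3 + x**2 - 44x + 96.

x**3 + x**2 - 44x + 96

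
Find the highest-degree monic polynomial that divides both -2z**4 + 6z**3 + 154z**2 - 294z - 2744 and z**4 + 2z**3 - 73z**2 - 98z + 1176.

z**2 - 49

Repeated division with remainder:
  -2z**4 + 6z**3 + 154z**2 - 294z - 2744 = (-2)(z**4 + 2z**3 - 73z**2 - 98z + 1176) + (10z**3 + 8z**2 - 490z - 392)
  z**4 + 2z**3 - 73z**2 - 98z + 1176 = ((1/10)z + 3/25)(10z**3 + 8z**2 - 490z - 392) + (-(624/25)z**2 + 30576/25)
  10z**3 + 8z**2 - 490z - 392 = (-(125/312)z - 25/78)(-(624/25)z**2 + 30576/25) + (0)
Last nonzero remainder: -(624/25)z**2 + 30576/25. Dividing through by -624/25 gives the monic gcd z**2 - 49.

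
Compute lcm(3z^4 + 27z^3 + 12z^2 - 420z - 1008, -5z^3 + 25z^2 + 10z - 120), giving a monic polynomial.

z^6 + 8z^5 - 11z^4 - 198z^3 - 220z^2 + 1176z + 2016

Apply the Euclidean algorithm:
  3z^4 + 27z^3 + 12z^2 - 420z - 1008 = (-(3/5)z - 42/5)(-5z^3 + 25z^2 + 10z - 120) + (228z^2 - 408z - 2016)
  -5z^3 + 25z^2 + 10z - 120 = (-(5/228)z + 305/4332)(228z^2 - 408z - 2016) + (-(1980/361)z + 7920/361)
  228z^2 - 408z - 2016 = (-(6859/165)z - 5054/55)(-(1980/361)z + 7920/361) + (0)
Last nonzero remainder: -(1980/361)z + 7920/361. Dividing through by -1980/361 gives the monic gcd z - 4.
Then lcm(f, g) = f·g / gcd(f, g); expanding and making the result monic gives the answer.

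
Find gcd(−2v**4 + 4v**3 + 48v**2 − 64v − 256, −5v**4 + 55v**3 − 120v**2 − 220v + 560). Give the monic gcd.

Apply the Euclidean algorithm:
  −2v**4 + 4v**3 + 48v**2 − 64v − 256 = (2/5)(−5v**4 + 55v**3 − 120v**2 − 220v + 560) + (−18v**3 + 96v**2 + 24v − 480)
  −5v**4 + 55v**3 − 120v**2 − 220v + 560 = ((5/18)v − 85/54)(−18v**3 + 96v**2 + 24v − 480) + ((220/9)v**2 − (440/9)v − 1760/9)
  −18v**3 + 96v**2 + 24v − 480 = (−(81/110)v + 27/11)((220/9)v**2 − (440/9)v − 1760/9) + (0)
Last nonzero remainder: (220/9)v**2 − (440/9)v − 1760/9. Dividing through by 220/9 gives the monic gcd v**2 − 2v − 8.

v**2 − 2v − 8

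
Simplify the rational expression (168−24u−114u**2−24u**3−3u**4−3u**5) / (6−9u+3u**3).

(−28−10u−u**3)/(−1+u)

Apply the Euclidean algorithm:
  −3u**5−3u**4−24u**3−114u**2−24u+168 = (−u**2−u−11)(3u**3−9u+6) + (−117u**2−117u+234)
  3u**3−9u+6 = (−(1/39)u+1/39)(−117u**2−117u+234) + (0)
Last nonzero remainder: −117u**2−117u+234. Dividing through by −117 gives the monic gcd u**2+u−2.
Cancel u**2+u−2 from numerator and denominator to get the reduced form.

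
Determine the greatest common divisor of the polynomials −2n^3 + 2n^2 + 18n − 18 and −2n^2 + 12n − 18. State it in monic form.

Repeated division with remainder:
  −2n^3 + 2n^2 + 18n − 18 = (n + 5)(−2n^2 + 12n − 18) + (−24n + 72)
  −2n^2 + 12n − 18 = ((1/12)n − 1/4)(−24n + 72) + (0)
Last nonzero remainder: −24n + 72. Dividing through by −24 gives the monic gcd n − 3.

n − 3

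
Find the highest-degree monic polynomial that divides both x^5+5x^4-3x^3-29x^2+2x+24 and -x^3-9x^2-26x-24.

Euclidean algorithm in ℚ[x]:
  x^5+5x^4-3x^3-29x^2+2x+24 = (-x^2+4x-7)(-x^3-9x^2-26x-24) + (-12x^2-84x-144)
  -x^3-9x^2-26x-24 = ((1/12)x+1/6)(-12x^2-84x-144) + (0)
Last nonzero remainder: -12x^2-84x-144. Dividing through by -12 gives the monic gcd x^2+7x+12.

x^2+7x+12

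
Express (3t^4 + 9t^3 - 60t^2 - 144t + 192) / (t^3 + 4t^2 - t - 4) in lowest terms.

(3t^2 - 48)/(t + 1)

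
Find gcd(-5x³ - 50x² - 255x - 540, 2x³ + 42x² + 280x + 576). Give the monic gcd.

x + 4

By polynomial division,
  -5x³ - 50x² - 255x - 540 = (-5/2)(2x³ + 42x² + 280x + 576) + (55x² + 445x + 900)
  2x³ + 42x² + 280x + 576 = ((2/55)x + 284/605)(55x² + 445x + 900) + ((4644/121)x + 18576/121)
  55x² + 445x + 900 = ((6655/4644)x + 3025/516)((4644/121)x + 18576/121) + (0)
Last nonzero remainder: (4644/121)x + 18576/121. Dividing through by 4644/121 gives the monic gcd x + 4.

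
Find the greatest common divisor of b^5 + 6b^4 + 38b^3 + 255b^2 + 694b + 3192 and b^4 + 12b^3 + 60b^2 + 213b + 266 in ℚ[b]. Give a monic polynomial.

b^2 + 3b + 19

Repeated division with remainder:
  b^5 + 6b^4 + 38b^3 + 255b^2 + 694b + 3192 = (b - 6)(b^4 + 12b^3 + 60b^2 + 213b + 266) + (50b^3 + 402b^2 + 1706b + 4788)
  b^4 + 12b^3 + 60b^2 + 213b + 266 = ((1/50)b + 99/1250)(50b^3 + 402b^2 + 1706b + 4788) + (-(3724/625)b^2 - (11172/625)b - 70756/625)
  50b^3 + 402b^2 + 1706b + 4788 = (-(15625/1862)b - 5625/133)(-(3724/625)b^2 - (11172/625)b - 70756/625) + (0)
Last nonzero remainder: -(3724/625)b^2 - (11172/625)b - 70756/625. Dividing through by -3724/625 gives the monic gcd b^2 + 3b + 19.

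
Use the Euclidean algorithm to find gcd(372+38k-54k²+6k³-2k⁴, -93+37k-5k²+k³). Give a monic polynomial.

-93+37k-5k²+k³

Euclidean algorithm in ℚ[k]:
  -2k⁴+6k³-54k²+38k+372 = (-2k-4)(k³-5k²+37k-93) + (0)
The last nonzero remainder k³-5k²+37k-93 is already monic.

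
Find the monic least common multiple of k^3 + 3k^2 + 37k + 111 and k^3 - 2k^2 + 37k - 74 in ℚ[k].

k^4 + k^3 + 31k^2 + 37k - 222

Euclidean algorithm in ℚ[k]:
  k^3 + 3k^2 + 37k + 111 = (k^3 - 2k^2 + 37k - 74) + (5k^2 + 185)
  k^3 - 2k^2 + 37k - 74 = ((1/5)k - 2/5)(5k^2 + 185) + (0)
Last nonzero remainder: 5k^2 + 185. Dividing through by 5 gives the monic gcd k^2 + 37.
Then lcm(f, g) = f·g / gcd(f, g); expanding and making the result monic gives the answer.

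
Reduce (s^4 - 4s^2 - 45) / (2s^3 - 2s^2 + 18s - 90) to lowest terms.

By polynomial division,
  s^4 - 4s^2 - 45 = ((1/2)s + 1/2)(2s^3 - 2s^2 + 18s - 90) + (-12s^2 + 36s)
  2s^3 - 2s^2 + 18s - 90 = (-(1/6)s - 1/3)(-12s^2 + 36s) + (30s - 90)
  -12s^2 + 36s = (-(2/5)s)(30s - 90) + (0)
Last nonzero remainder: 30s - 90. Dividing through by 30 gives the monic gcd s - 3.
Cancel s - 3 from numerator and denominator to get the reduced form.

(s^3 + 3s^2 + 5s + 15)/(2s^2 + 4s + 30)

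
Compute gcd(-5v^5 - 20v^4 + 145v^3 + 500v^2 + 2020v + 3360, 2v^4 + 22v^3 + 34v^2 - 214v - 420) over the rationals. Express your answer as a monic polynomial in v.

By polynomial division,
  -5v^5 - 20v^4 + 145v^3 + 500v^2 + 2020v + 3360 = (-(5/2)v + 35/2)(2v^4 + 22v^3 + 34v^2 - 214v - 420) + (-155v^3 - 630v^2 + 4715v + 10710)
  2v^4 + 22v^3 + 34v^2 - 214v - 420 = (-(2/155)v - 86/961)(-155v^3 - 630v^2 + 4715v + 10710) + ((36960/961)v^2 + (332640/961)v + 517440/961)
  -155v^3 - 630v^2 + 4715v + 10710 = (-(29791/7392)v + 49011/2464)((36960/961)v^2 + (332640/961)v + 517440/961) + (0)
Last nonzero remainder: (36960/961)v^2 + (332640/961)v + 517440/961. Dividing through by 36960/961 gives the monic gcd v^2 + 9v + 14.

v^2 + 9v + 14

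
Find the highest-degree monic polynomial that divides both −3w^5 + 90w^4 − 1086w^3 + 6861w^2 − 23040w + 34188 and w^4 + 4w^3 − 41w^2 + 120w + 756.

w^2 − 8w + 28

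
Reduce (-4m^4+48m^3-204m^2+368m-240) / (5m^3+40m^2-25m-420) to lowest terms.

(-4m^3+36m^2-96m+80)/(5m^2+55m+140)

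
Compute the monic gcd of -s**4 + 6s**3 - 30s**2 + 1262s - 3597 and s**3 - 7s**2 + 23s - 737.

s - 11

Repeated division with remainder:
  -s**4 + 6s**3 - 30s**2 + 1262s - 3597 = (-s - 1)(s**3 - 7s**2 + 23s - 737) + (-14s**2 + 548s - 4334)
  s**3 - 7s**2 + 23s - 737 = (-(1/14)s - 225/98)(-14s**2 + 548s - 4334) + ((47608/49)s - 523688/49)
  -14s**2 + 548s - 4334 = (-(343/23804)s + 9653/23804)((47608/49)s - 523688/49) + (0)
Last nonzero remainder: (47608/49)s - 523688/49. Dividing through by 47608/49 gives the monic gcd s - 11.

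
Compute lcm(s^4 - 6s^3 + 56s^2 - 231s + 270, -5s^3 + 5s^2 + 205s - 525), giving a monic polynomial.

s^6 - 4s^5 + 9s^4 + 91s^3 - 2152s^2 + 8625s - 9450

Apply the Euclidean algorithm:
  s^4 - 6s^3 + 56s^2 - 231s + 270 = (-(1/5)s + 1)(-5s^3 + 5s^2 + 205s - 525) + (92s^2 - 541s + 795)
  -5s^3 + 5s^2 + 205s - 525 = (-(5/92)s - 2245/8464)(92s^2 - 541s + 795) + ((886275/8464)s - 2658825/8464)
  92s^2 - 541s + 795 = ((778688/886275)s - 448592/177255)((886275/8464)s - 2658825/8464) + (0)
Last nonzero remainder: (886275/8464)s - 2658825/8464. Dividing through by 886275/8464 gives the monic gcd s - 3.
Then lcm(f, g) = f·g / gcd(f, g); expanding and making the result monic gives the answer.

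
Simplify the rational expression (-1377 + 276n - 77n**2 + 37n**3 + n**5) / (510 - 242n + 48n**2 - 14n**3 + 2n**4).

Euclidean algorithm in ℚ[n]:
  n**5 + 37n**3 - 77n**2 + 276n - 1377 = ((1/2)n + 7/2)(2n**4 - 14n**3 + 48n**2 - 242n + 510) + (62n**3 - 124n**2 + 868n - 3162)
  2n**4 - 14n**3 + 48n**2 - 242n + 510 = ((1/31)n - 5/31)(62n**3 - 124n**2 + 868n - 3162) + (0)
Last nonzero remainder: 62n**3 - 124n**2 + 868n - 3162. Dividing through by 62 gives the monic gcd n**3 - 2n**2 + 14n - 51.
Cancel n**3 - 2n**2 + 14n - 51 from numerator and denominator to get the reduced form.

(27 + 2n + n**2)/(-10 + 2n)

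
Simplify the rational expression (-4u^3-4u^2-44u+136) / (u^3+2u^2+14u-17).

(-4u+8)/(u-1)

Repeated division with remainder:
  -4u^3-4u^2-44u+136 = (-4)(u^3+2u^2+14u-17) + (4u^2+12u+68)
  u^3+2u^2+14u-17 = ((1/4)u-1/4)(4u^2+12u+68) + (0)
Last nonzero remainder: 4u^2+12u+68. Dividing through by 4 gives the monic gcd u^2+3u+17.
Cancel u^2+3u+17 from numerator and denominator to get the reduced form.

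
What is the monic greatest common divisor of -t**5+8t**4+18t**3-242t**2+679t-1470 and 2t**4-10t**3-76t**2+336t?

t**2-t-42

Repeated division with remainder:
  -t**5+8t**4+18t**3-242t**2+679t-1470 = (-(1/2)t+3/2)(2t**4-10t**3-76t**2+336t) + (-5t**3+40t**2+175t-1470)
  2t**4-10t**3-76t**2+336t = (-(2/5)t-6/5)(-5t**3+40t**2+175t-1470) + (42t**2-42t-1764)
  -5t**3+40t**2+175t-1470 = (-(5/42)t+5/6)(42t**2-42t-1764) + (0)
Last nonzero remainder: 42t**2-42t-1764. Dividing through by 42 gives the monic gcd t**2-t-42.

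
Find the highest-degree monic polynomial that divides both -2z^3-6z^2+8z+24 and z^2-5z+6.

z-2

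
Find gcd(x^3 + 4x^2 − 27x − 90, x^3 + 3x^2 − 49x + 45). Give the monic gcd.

x − 5

Apply the Euclidean algorithm:
  x^3 + 4x^2 − 27x − 90 = (x^3 + 3x^2 − 49x + 45) + (x^2 + 22x − 135)
  x^3 + 3x^2 − 49x + 45 = (x − 19)(x^2 + 22x − 135) + (504x − 2520)
  x^2 + 22x − 135 = ((1/504)x + 3/56)(504x − 2520) + (0)
Last nonzero remainder: 504x − 2520. Dividing through by 504 gives the monic gcd x − 5.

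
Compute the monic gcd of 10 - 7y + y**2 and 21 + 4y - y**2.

Repeated division with remainder:
  y**2 - 7y + 10 = (-1)(-y**2 + 4y + 21) + (-3y + 31)
  -y**2 + 4y + 21 = ((1/3)y + 19/9)(-3y + 31) + (-400/9)
  -3y + 31 = ((27/400)y - 279/400)(-400/9) + (0)
The last nonzero remainder is the constant -400/9, so the polynomials are coprime and gcd = 1.

1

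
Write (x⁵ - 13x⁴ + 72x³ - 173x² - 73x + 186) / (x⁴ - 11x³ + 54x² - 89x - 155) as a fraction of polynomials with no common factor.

(x² - 7x + 6)/(x - 5)

Euclidean algorithm in ℚ[x]:
  x⁵ - 13x⁴ + 72x³ - 173x² - 73x + 186 = (x - 2)(x⁴ - 11x³ + 54x² - 89x - 155) + (-4x³ + 24x² - 96x - 124)
  x⁴ - 11x³ + 54x² - 89x - 155 = (-(1/4)x + 5/4)(-4x³ + 24x² - 96x - 124) + (0)
Last nonzero remainder: -4x³ + 24x² - 96x - 124. Dividing through by -4 gives the monic gcd x³ - 6x² + 24x + 31.
Cancel x³ - 6x² + 24x + 31 from numerator and denominator to get the reduced form.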